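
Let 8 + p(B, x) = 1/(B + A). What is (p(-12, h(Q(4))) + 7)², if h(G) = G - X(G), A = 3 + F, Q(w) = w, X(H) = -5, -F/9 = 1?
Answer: 361/324 ≈ 1.1142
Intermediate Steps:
F = -9 (F = -9*1 = -9)
A = -6 (A = 3 - 9 = -6)
h(G) = 5 + G (h(G) = G - 1*(-5) = G + 5 = 5 + G)
p(B, x) = -8 + 1/(-6 + B) (p(B, x) = -8 + 1/(B - 6) = -8 + 1/(-6 + B))
(p(-12, h(Q(4))) + 7)² = ((49 - 8*(-12))/(-6 - 12) + 7)² = ((49 + 96)/(-18) + 7)² = (-1/18*145 + 7)² = (-145/18 + 7)² = (-19/18)² = 361/324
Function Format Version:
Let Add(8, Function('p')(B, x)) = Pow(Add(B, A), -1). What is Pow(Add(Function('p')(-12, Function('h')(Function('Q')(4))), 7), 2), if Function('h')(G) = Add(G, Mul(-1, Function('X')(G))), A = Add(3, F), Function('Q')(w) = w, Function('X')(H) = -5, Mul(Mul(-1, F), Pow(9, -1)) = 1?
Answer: Rational(361, 324) ≈ 1.1142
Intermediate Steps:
F = -9 (F = Mul(-9, 1) = -9)
A = -6 (A = Add(3, -9) = -6)
Function('h')(G) = Add(5, G) (Function('h')(G) = Add(G, Mul(-1, -5)) = Add(G, 5) = Add(5, G))
Function('p')(B, x) = Add(-8, Pow(Add(-6, B), -1)) (Function('p')(B, x) = Add(-8, Pow(Add(B, -6), -1)) = Add(-8, Pow(Add(-6, B), -1)))
Pow(Add(Function('p')(-12, Function('h')(Function('Q')(4))), 7), 2) = Pow(Add(Mul(Pow(Add(-6, -12), -1), Add(49, Mul(-8, -12))), 7), 2) = Pow(Add(Mul(Pow(-18, -1), Add(49, 96)), 7), 2) = Pow(Add(Mul(Rational(-1, 18), 145), 7), 2) = Pow(Add(Rational(-145, 18), 7), 2) = Pow(Rational(-19, 18), 2) = Rational(361, 324)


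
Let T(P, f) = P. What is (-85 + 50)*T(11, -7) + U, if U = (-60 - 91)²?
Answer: 22416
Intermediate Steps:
U = 22801 (U = (-151)² = 22801)
(-85 + 50)*T(11, -7) + U = (-85 + 50)*11 + 22801 = -35*11 + 22801 = -385 + 22801 = 22416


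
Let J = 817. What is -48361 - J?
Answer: -49178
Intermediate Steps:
-48361 - J = -48361 - 1*817 = -48361 - 817 = -49178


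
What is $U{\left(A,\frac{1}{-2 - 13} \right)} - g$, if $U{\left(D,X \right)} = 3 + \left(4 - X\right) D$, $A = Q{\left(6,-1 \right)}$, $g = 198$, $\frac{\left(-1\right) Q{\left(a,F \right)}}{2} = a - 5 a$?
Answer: $\frac{1}{5} \approx 0.2$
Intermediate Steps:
$Q{\left(a,F \right)} = 8 a$ ($Q{\left(a,F \right)} = - 2 \left(a - 5 a\right) = - 2 \left(- 4 a\right) = 8 a$)
$A = 48$ ($A = 8 \cdot 6 = 48$)
$U{\left(D,X \right)} = 3 + D \left(4 - X\right)$
$U{\left(A,\frac{1}{-2 - 13} \right)} - g = \left(3 + 4 \cdot 48 - \frac{48}{-2 - 13}\right) - 198 = \left(3 + 192 - \frac{48}{-15}\right) - 198 = \left(3 + 192 - 48 \left(- \frac{1}{15}\right)\right) - 198 = \left(3 + 192 + \frac{16}{5}\right) - 198 = \frac{991}{5} - 198 = \frac{1}{5}$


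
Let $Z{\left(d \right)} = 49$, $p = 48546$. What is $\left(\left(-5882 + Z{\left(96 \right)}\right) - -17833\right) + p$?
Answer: $60546$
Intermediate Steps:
$\left(\left(-5882 + Z{\left(96 \right)}\right) - -17833\right) + p = \left(\left(-5882 + 49\right) - -17833\right) + 48546 = \left(-5833 + 17833\right) + 48546 = 12000 + 48546 = 60546$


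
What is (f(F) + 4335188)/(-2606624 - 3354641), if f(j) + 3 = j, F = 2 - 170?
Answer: -4335017/5961265 ≈ -0.72720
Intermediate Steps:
F = -168
f(j) = -3 + j
(f(F) + 4335188)/(-2606624 - 3354641) = ((-3 - 168) + 4335188)/(-2606624 - 3354641) = (-171 + 4335188)/(-5961265) = 4335017*(-1/5961265) = -4335017/5961265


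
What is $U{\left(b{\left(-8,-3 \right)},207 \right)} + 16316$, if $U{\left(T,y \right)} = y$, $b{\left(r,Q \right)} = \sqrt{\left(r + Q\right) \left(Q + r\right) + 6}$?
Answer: $16523$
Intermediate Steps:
$b{\left(r,Q \right)} = \sqrt{6 + \left(Q + r\right)^{2}}$ ($b{\left(r,Q \right)} = \sqrt{\left(Q + r\right) \left(Q + r\right) + 6} = \sqrt{\left(Q + r\right)^{2} + 6} = \sqrt{6 + \left(Q + r\right)^{2}}$)
$U{\left(b{\left(-8,-3 \right)},207 \right)} + 16316 = 207 + 16316 = 16523$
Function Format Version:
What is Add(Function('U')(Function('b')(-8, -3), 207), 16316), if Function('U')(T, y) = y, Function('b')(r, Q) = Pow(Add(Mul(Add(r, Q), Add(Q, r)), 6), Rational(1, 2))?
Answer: 16523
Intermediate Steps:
Function('b')(r, Q) = Pow(Add(6, Pow(Add(Q, r), 2)), Rational(1, 2)) (Function('b')(r, Q) = Pow(Add(Mul(Add(Q, r), Add(Q, r)), 6), Rational(1, 2)) = Pow(Add(Pow(Add(Q, r), 2), 6), Rational(1, 2)) = Pow(Add(6, Pow(Add(Q, r), 2)), Rational(1, 2)))
Add(Function('U')(Function('b')(-8, -3), 207), 16316) = Add(207, 16316) = 16523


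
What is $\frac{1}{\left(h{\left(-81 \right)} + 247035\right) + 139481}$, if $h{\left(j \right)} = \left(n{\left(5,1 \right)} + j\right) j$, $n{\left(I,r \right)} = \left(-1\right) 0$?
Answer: $\frac{1}{393077} \approx 2.544 \cdot 10^{-6}$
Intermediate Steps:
$n{\left(I,r \right)} = 0$
$h{\left(j \right)} = j^{2}$ ($h{\left(j \right)} = \left(0 + j\right) j = j j = j^{2}$)
$\frac{1}{\left(h{\left(-81 \right)} + 247035\right) + 139481} = \frac{1}{\left(\left(-81\right)^{2} + 247035\right) + 139481} = \frac{1}{\left(6561 + 247035\right) + 139481} = \frac{1}{253596 + 139481} = \frac{1}{393077}$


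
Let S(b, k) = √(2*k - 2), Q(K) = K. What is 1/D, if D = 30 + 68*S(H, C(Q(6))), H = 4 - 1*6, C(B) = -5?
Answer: 5/9398 - 34*I*√3/14097 ≈ 0.00053203 - 0.0041775*I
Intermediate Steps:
H = -2 (H = 4 - 6 = -2)
S(b, k) = √(-2 + 2*k)
D = 30 + 136*I*√3 (D = 30 + 68*√(-2 + 2*(-5)) = 30 + 68*√(-2 - 10) = 30 + 68*√(-12) = 30 + 68*(2*I*√3) = 30 + 136*I*√3 ≈ 30.0 + 235.56*I)
1/D = 1/(30 + 136*I*√3)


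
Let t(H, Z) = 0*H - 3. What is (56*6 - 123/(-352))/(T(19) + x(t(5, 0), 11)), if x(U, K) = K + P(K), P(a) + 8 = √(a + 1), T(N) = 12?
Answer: 591975/24992 - 39465*√3/12496 ≈ 18.216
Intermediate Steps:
P(a) = -8 + √(1 + a) (P(a) = -8 + √(a + 1) = -8 + √(1 + a))
t(H, Z) = -3 (t(H, Z) = 0 - 3 = -3)
x(U, K) = -8 + K + √(1 + K) (x(U, K) = K + (-8 + √(1 + K)) = -8 + K + √(1 + K))
(56*6 - 123/(-352))/(T(19) + x(t(5, 0), 11)) = (56*6 - 123/(-352))/(12 + (-8 + 11 + √(1 + 11))) = (336 - 123*(-1/352))/(12 + (-8 + 11 + √12)) = (336 + 123/352)/(12 + (-8 + 11 + 2*√3)) = 118395/(352*(12 + (3 + 2*√3))) = 118395/(352*(15 + 2*√3))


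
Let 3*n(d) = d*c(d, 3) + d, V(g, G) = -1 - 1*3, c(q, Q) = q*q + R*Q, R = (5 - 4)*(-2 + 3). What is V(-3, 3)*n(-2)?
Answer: 64/3 ≈ 21.333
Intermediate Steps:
R = 1 (R = 1*1 = 1)
c(q, Q) = Q + q² (c(q, Q) = q*q + 1*Q = q² + Q = Q + q²)
V(g, G) = -4 (V(g, G) = -1 - 3 = -4)
n(d) = d/3 + d*(3 + d²)/3 (n(d) = (d*(3 + d²) + d)/3 = (d + d*(3 + d²))/3 = d/3 + d*(3 + d²)/3)
V(-3, 3)*n(-2) = -4*(-2)*(4 + (-2)²)/3 = -4*(-2)*(4 + 4)/3 = -4*(-2)*8/3 = -4*(-16/3) = 64/3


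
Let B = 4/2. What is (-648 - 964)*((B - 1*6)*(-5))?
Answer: -32240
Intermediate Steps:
B = 2 (B = 4*(½) = 2)
(-648 - 964)*((B - 1*6)*(-5)) = (-648 - 964)*((2 - 1*6)*(-5)) = -1612*(2 - 6)*(-5) = -(-6448)*(-5) = -1612*20 = -32240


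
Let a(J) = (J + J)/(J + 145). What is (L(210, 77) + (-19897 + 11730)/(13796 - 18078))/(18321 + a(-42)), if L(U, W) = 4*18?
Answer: 32596513/8080044078 ≈ 0.0040342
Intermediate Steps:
a(J) = 2*J/(145 + J) (a(J) = (2*J)/(145 + J) = 2*J/(145 + J))
L(U, W) = 72
(L(210, 77) + (-19897 + 11730)/(13796 - 18078))/(18321 + a(-42)) = (72 + (-19897 + 11730)/(13796 - 18078))/(18321 + 2*(-42)/(145 - 42)) = (72 - 8167/(-4282))/(18321 + 2*(-42)/103) = (72 - 8167*(-1/4282))/(18321 + 2*(-42)*(1/103)) = (72 + 8167/4282)/(18321 - 84/103) = 316471/(4282*(1886979/103)) = (316471/4282)*(103/1886979) = 32596513/8080044078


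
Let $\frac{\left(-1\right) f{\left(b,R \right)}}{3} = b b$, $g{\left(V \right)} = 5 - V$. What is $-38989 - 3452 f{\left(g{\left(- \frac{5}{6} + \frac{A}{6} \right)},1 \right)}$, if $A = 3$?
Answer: $\frac{766745}{3} \approx 2.5558 \cdot 10^{5}$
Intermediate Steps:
$f{\left(b,R \right)} = - 3 b^{2}$ ($f{\left(b,R \right)} = - 3 b b = - 3 b^{2}$)
$-38989 - 3452 f{\left(g{\left(- \frac{5}{6} + \frac{A}{6} \right)},1 \right)} = -38989 - 3452 \left(- 3 \left(5 - \left(- \frac{5}{6} + \frac{3}{6}\right)\right)^{2}\right) = -38989 - 3452 \left(- 3 \left(5 - \left(\left(-5\right) \frac{1}{6} + 3 \cdot \frac{1}{6}\right)\right)^{2}\right) = -38989 - 3452 \left(- 3 \left(5 - \left(- \frac{5}{6} + \frac{1}{2}\right)\right)^{2}\right) = -38989 - 3452 \left(- 3 \left(5 - - \frac{1}{3}\right)^{2}\right) = -38989 - 3452 \left(- 3 \left(5 + \frac{1}{3}\right)^{2}\right) = -38989 - 3452 \left(- 3 \left(\frac{16}{3}\right)^{2}\right) = -38989 - 3452 \left(\left(-3\right) \frac{256}{9}\right) = -38989 - 3452 \left(- \frac{256}{3}\right) = -38989 - - \frac{883712}{3} = -38989 + \frac{883712}{3} = \frac{766745}{3}$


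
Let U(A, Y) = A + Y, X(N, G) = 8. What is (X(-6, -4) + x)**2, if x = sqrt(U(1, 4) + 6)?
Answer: (8 + sqrt(11))**2 ≈ 128.07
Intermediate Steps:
x = sqrt(11) (x = sqrt((1 + 4) + 6) = sqrt(5 + 6) = sqrt(11) ≈ 3.3166)
(X(-6, -4) + x)**2 = (8 + sqrt(11))**2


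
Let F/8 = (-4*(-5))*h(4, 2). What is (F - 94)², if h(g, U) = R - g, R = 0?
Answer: 538756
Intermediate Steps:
h(g, U) = -g (h(g, U) = 0 - g = -g)
F = -640 (F = 8*((-4*(-5))*(-1*4)) = 8*(20*(-4)) = 8*(-80) = -640)
(F - 94)² = (-640 - 94)² = (-734)² = 538756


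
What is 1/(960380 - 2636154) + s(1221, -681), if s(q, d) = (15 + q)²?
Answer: 2560073236703/1675774 ≈ 1.5277e+6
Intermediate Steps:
1/(960380 - 2636154) + s(1221, -681) = 1/(960380 - 2636154) + (15 + 1221)² = 1/(-1675774) + 1236² = -1/1675774 + 1527696 = 2560073236703/1675774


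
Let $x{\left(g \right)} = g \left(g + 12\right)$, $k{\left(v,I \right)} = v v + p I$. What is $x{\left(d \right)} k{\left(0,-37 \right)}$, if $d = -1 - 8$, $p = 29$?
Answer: $28971$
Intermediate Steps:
$k{\left(v,I \right)} = v^{2} + 29 I$ ($k{\left(v,I \right)} = v v + 29 I = v^{2} + 29 I$)
$d = -9$
$x{\left(g \right)} = g \left(12 + g\right)$
$x{\left(d \right)} k{\left(0,-37 \right)} = - 9 \left(12 - 9\right) \left(0^{2} + 29 \left(-37\right)\right) = \left(-9\right) 3 \left(0 - 1073\right) = \left(-27\right) \left(-1073\right) = 28971$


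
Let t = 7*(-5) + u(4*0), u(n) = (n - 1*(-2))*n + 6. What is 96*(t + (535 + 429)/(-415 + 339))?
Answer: -76032/19 ≈ -4001.7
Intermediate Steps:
u(n) = 6 + n*(2 + n) (u(n) = (n + 2)*n + 6 = (2 + n)*n + 6 = n*(2 + n) + 6 = 6 + n*(2 + n))
t = -29 (t = 7*(-5) + (6 + (4*0)**2 + 2*(4*0)) = -35 + (6 + 0**2 + 2*0) = -35 + (6 + 0 + 0) = -35 + 6 = -29)
96*(t + (535 + 429)/(-415 + 339)) = 96*(-29 + (535 + 429)/(-415 + 339)) = 96*(-29 + 964/(-76)) = 96*(-29 + 964*(-1/76)) = 96*(-29 - 241/19) = 96*(-792/19) = -76032/19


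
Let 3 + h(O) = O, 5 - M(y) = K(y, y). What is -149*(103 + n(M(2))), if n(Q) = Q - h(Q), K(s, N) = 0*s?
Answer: -15794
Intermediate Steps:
K(s, N) = 0
M(y) = 5 (M(y) = 5 - 1*0 = 5 + 0 = 5)
h(O) = -3 + O
n(Q) = 3 (n(Q) = Q - (-3 + Q) = Q + (3 - Q) = 3)
-149*(103 + n(M(2))) = -149*(103 + 3) = -149*106 = -15794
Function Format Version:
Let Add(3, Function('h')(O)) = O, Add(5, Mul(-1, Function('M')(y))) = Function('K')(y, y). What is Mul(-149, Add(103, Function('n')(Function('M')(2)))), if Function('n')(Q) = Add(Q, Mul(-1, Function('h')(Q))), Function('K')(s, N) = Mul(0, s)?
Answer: -15794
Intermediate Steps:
Function('K')(s, N) = 0
Function('M')(y) = 5 (Function('M')(y) = Add(5, Mul(-1, 0)) = Add(5, 0) = 5)
Function('h')(O) = Add(-3, O)
Function('n')(Q) = 3 (Function('n')(Q) = Add(Q, Mul(-1, Add(-3, Q))) = Add(Q, Add(3, Mul(-1, Q))) = 3)
Mul(-149, Add(103, Function('n')(Function('M')(2)))) = Mul(-149, Add(103, 3)) = Mul(-149, 106) = -15794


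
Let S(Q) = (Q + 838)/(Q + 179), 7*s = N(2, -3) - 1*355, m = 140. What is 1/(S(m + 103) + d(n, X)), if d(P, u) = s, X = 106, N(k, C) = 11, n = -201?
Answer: -2954/137601 ≈ -0.021468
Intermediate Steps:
s = -344/7 (s = (11 - 1*355)/7 = (11 - 355)/7 = (1/7)*(-344) = -344/7 ≈ -49.143)
S(Q) = (838 + Q)/(179 + Q)
d(P, u) = -344/7
1/(S(m + 103) + d(n, X)) = 1/((838 + (140 + 103))/(179 + (140 + 103)) - 344/7) = 1/((838 + 243)/(179 + 243) - 344/7) = 1/(1081/422 - 344/7) = 1/(-137601/2954) = -2954/137601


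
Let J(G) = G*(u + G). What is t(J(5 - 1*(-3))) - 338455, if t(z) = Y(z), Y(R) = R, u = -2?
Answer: -338407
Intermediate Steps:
J(G) = G*(-2 + G)
t(z) = z
t(J(5 - 1*(-3))) - 338455 = (5 - 1*(-3))*(-2 + (5 - 1*(-3))) - 338455 = (5 + 3)*(-2 + (5 + 3)) - 338455 = 8*(-2 + 8) - 338455 = 8*6 - 338455 = 48 - 338455 = -338407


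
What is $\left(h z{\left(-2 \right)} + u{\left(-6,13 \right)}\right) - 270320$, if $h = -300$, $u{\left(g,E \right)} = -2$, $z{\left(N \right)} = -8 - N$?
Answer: $-268522$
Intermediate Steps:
$\left(h z{\left(-2 \right)} + u{\left(-6,13 \right)}\right) - 270320 = \left(- 300 \left(-8 - -2\right) - 2\right) - 270320 = \left(- 300 \left(-8 + 2\right) - 2\right) - 270320 = \left(\left(-300\right) \left(-6\right) - 2\right) - 270320 = \left(1800 - 2\right) - 270320 = 1798 - 270320 = -268522$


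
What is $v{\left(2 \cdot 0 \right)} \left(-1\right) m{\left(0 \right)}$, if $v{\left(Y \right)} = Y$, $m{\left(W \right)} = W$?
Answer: $0$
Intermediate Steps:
$v{\left(2 \cdot 0 \right)} \left(-1\right) m{\left(0 \right)} = 2 \cdot 0 \left(-1\right) 0 = 0 \left(-1\right) 0 = 0 \cdot 0 = 0$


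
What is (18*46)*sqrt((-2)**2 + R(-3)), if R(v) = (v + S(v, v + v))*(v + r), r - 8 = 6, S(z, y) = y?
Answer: 828*I*sqrt(95) ≈ 8070.3*I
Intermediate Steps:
r = 14 (r = 8 + 6 = 14)
R(v) = 3*v*(14 + v) (R(v) = (v + (v + v))*(v + 14) = (v + 2*v)*(14 + v) = (3*v)*(14 + v) = 3*v*(14 + v))
(18*46)*sqrt((-2)**2 + R(-3)) = (18*46)*sqrt((-2)**2 + 3*(-3)*(14 - 3)) = 828*sqrt(4 + 3*(-3)*11) = 828*sqrt(4 - 99) = 828*sqrt(-95) = 828*(I*sqrt(95)) = 828*I*sqrt(95)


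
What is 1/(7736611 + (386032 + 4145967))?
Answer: 1/12268610 ≈ 8.1509e-8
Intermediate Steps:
1/(7736611 + (386032 + 4145967)) = 1/(7736611 + 4531999) = 1/12268610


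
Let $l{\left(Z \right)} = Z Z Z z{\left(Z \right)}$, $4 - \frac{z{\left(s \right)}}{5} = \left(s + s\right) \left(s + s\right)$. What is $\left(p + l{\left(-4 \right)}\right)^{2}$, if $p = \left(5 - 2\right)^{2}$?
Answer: $368985681$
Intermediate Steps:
$z{\left(s \right)} = 20 - 20 s^{2}$ ($z{\left(s \right)} = 20 - 5 \left(s + s\right) \left(s + s\right) = 20 - 5 \cdot 2 s 2 s = 20 - 5 \cdot 4 s^{2} = 20 - 20 s^{2}$)
$p = 9$ ($p = 3^{2} = 9$)
$l{\left(Z \right)} = Z^{3} \left(20 - 20 Z^{2}\right)$ ($l{\left(Z \right)} = Z Z Z \left(20 - 20 Z^{2}\right) = Z^{2} Z \left(20 - 20 Z^{2}\right) = Z^{3} \left(20 - 20 Z^{2}\right)$)
$\left(p + l{\left(-4 \right)}\right)^{2} = \left(9 + 20 \left(-4\right)^{3} \left(1 - \left(-4\right)^{2}\right)\right)^{2} = \left(9 + 20 \left(-64\right) \left(1 - 16\right)\right)^{2} = \left(9 + 20 \left(-64\right) \left(-15\right)\right)^{2} = \left(9 + 19200\right)^{2} = 19209^{2} = 368985681$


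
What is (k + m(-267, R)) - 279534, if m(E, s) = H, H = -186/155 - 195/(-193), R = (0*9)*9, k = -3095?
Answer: -272737168/965 ≈ -2.8263e+5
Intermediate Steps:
R = 0 (R = 0*9 = 0)
H = -183/965 (H = -186*1/155 - 195*(-1/193) = -6/5 + 195/193 = -183/965 ≈ -0.18964)
m(E, s) = -183/965
(k + m(-267, R)) - 279534 = (-3095 - 183/965) - 279534 = -2986858/965 - 279534 = -272737168/965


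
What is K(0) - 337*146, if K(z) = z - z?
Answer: -49202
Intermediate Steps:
K(z) = 0
K(0) - 337*146 = 0 - 337*146 = 0 - 49202 = -49202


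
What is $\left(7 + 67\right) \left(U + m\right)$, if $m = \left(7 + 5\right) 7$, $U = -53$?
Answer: $2294$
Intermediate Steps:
$m = 84$ ($m = 12 \cdot 7 = 84$)
$\left(7 + 67\right) \left(U + m\right) = \left(7 + 67\right) \left(-53 + 84\right) = 74 \cdot 31 = 2294$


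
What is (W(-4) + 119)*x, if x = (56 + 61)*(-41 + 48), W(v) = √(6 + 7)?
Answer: 97461 + 819*√13 ≈ 1.0041e+5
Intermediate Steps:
W(v) = √13
x = 819 (x = 117*7 = 819)
(W(-4) + 119)*x = (√13 + 119)*819 = (119 + √13)*819 = 97461 + 819*√13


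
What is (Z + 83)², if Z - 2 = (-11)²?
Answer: 42436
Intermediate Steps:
Z = 123 (Z = 2 + (-11)² = 2 + 121 = 123)
(Z + 83)² = (123 + 83)² = 206² = 42436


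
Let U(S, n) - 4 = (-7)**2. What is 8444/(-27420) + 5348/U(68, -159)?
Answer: 36548657/363315 ≈ 100.60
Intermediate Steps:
U(S, n) = 53 (U(S, n) = 4 + (-7)**2 = 4 + 49 = 53)
8444/(-27420) + 5348/U(68, -159) = 8444/(-27420) + 5348/53 = 8444*(-1/27420) + 5348*(1/53) = -2111/6855 + 5348/53 = 36548657/363315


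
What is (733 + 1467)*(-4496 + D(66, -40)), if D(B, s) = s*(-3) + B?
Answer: -9482000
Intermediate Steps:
D(B, s) = B - 3*s (D(B, s) = -3*s + B = B - 3*s)
(733 + 1467)*(-4496 + D(66, -40)) = (733 + 1467)*(-4496 + (66 - 3*(-40))) = 2200*(-4496 + (66 + 120)) = 2200*(-4496 + 186) = 2200*(-4310) = -9482000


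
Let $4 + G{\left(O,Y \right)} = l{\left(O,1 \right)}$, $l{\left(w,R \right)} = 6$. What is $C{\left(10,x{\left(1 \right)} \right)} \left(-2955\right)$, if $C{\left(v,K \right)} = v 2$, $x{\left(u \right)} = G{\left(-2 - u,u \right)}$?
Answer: $-59100$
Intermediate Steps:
$G{\left(O,Y \right)} = 2$ ($G{\left(O,Y \right)} = -4 + 6 = 2$)
$x{\left(u \right)} = 2$
$C{\left(v,K \right)} = 2 v$
$C{\left(10,x{\left(1 \right)} \right)} \left(-2955\right) = 2 \cdot 10 \left(-2955\right) = 20 \left(-2955\right) = -59100$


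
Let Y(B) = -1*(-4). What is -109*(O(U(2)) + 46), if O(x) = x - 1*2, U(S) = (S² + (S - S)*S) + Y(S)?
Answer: -5668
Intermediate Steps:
Y(B) = 4
U(S) = 4 + S² (U(S) = (S² + (S - S)*S) + 4 = (S² + 0*S) + 4 = (S² + 0) + 4 = S² + 4 = 4 + S²)
O(x) = -2 + x (O(x) = x - 2 = -2 + x)
-109*(O(U(2)) + 46) = -109*((-2 + (4 + 2²)) + 46) = -109*((-2 + (4 + 4)) + 46) = -109*((-2 + 8) + 46) = -109*(6 + 46) = -109*52 = -5668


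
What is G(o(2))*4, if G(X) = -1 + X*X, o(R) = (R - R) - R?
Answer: 12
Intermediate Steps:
o(R) = -R (o(R) = 0 - R = -R)
G(X) = -1 + X²
G(o(2))*4 = (-1 + (-1*2)²)*4 = (-1 + (-2)²)*4 = (-1 + 4)*4 = 3*4 = 12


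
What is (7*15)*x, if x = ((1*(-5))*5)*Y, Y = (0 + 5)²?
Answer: -65625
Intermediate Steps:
Y = 25 (Y = 5² = 25)
x = -625 (x = ((1*(-5))*5)*25 = -5*5*25 = -25*25 = -625)
(7*15)*x = (7*15)*(-625) = 105*(-625) = -65625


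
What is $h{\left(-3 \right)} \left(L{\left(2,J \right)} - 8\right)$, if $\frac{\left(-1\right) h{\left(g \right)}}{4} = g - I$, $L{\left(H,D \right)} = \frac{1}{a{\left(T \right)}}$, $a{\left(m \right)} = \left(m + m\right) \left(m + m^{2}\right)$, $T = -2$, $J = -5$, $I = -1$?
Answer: $-65$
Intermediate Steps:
$a{\left(m \right)} = 2 m \left(m + m^{2}\right)$
$L{\left(H,D \right)} = - \frac{1}{8}$ ($L{\left(H,D \right)} = \frac{1}{2 \left(-2\right)^{2} \left(1 - 2\right)} = \frac{1}{2 \cdot 4 \left(-1\right)} = \frac{1}{-8} = - \frac{1}{8}$)
$h{\left(g \right)} = -4 - 4 g$ ($h{\left(g \right)} = - 4 \left(g - -1\right) = - 4 \left(g + 1\right) = - 4 \left(1 + g\right) = -4 - 4 g$)
$h{\left(-3 \right)} \left(L{\left(2,J \right)} - 8\right) = \left(-4 - -12\right) \left(- \frac{1}{8} - 8\right) = \left(-4 + 12\right) \left(- \frac{65}{8}\right) = 8 \left(- \frac{65}{8}\right) = -65$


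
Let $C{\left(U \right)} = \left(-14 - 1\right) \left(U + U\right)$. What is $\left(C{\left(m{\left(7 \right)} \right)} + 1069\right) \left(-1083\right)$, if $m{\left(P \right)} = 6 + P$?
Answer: $-735357$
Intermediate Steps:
$C{\left(U \right)} = - 30 U$ ($C{\left(U \right)} = - 15 \cdot 2 U = - 30 U$)
$\left(C{\left(m{\left(7 \right)} \right)} + 1069\right) \left(-1083\right) = \left(- 30 \left(6 + 7\right) + 1069\right) \left(-1083\right) = \left(\left(-30\right) 13 + 1069\right) \left(-1083\right) = \left(-390 + 1069\right) \left(-1083\right) = 679 \left(-1083\right) = -735357$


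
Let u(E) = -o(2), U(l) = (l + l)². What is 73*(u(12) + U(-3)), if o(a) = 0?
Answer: 2628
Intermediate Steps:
U(l) = 4*l² (U(l) = (2*l)² = 4*l²)
u(E) = 0 (u(E) = -1*0 = 0)
73*(u(12) + U(-3)) = 73*(0 + 4*(-3)²) = 73*(0 + 4*9) = 73*(0 + 36) = 73*36 = 2628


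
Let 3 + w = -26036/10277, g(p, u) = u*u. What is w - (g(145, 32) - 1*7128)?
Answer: 62673941/10277 ≈ 6098.5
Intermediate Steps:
g(p, u) = u²
w = -56867/10277 (w = -3 - 26036/10277 = -56867/10277 ≈ -5.5334)
w - (g(145, 32) - 1*7128) = -56867/10277 - (32² - 1*7128) = -56867/10277 - (1024 - 7128) = -56867/10277 - 1*(-6104) = -56867/10277 + 6104 = 62673941/10277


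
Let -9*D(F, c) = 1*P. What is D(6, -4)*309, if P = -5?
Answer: 515/3 ≈ 171.67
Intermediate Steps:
D(F, c) = 5/9 (D(F, c) = -(-5)/9 = -1/9*(-5) = 5/9)
D(6, -4)*309 = (5/9)*309 = 515/3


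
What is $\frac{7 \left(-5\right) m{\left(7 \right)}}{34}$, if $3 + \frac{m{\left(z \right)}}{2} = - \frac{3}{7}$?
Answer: $\frac{120}{17} \approx 7.0588$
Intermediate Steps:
$m{\left(z \right)} = - \frac{48}{7}$ ($m{\left(z \right)} = -6 + 2 \left(- \frac{3}{7}\right) = -6 - \frac{6}{7} = - \frac{48}{7}$)
$\frac{7 \left(-5\right) m{\left(7 \right)}}{34} = \frac{7 \left(-5\right) \left(- \frac{48}{7}\right)}{34} = \left(-35\right) \left(- \frac{48}{7}\right) \frac{1}{34} = 240 \cdot \frac{1}{34} = \frac{120}{17}$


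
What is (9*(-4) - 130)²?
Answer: 27556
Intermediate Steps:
(9*(-4) - 130)² = (-36 - 130)² = (-166)² = 27556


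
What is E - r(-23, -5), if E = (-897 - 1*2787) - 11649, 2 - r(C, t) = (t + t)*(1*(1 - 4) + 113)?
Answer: -16435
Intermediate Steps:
r(C, t) = 2 - 220*t (r(C, t) = 2 - (t + t)*(1*(1 - 4) + 113) = 2 - 2*t*(1*(-3) + 113) = 2 - 2*t*(-3 + 113) = 2 - 2*t*110 = 2 - 220*t)
E = -15333 (E = (-897 - 2787) - 11649 = -3684 - 11649 = -15333)
E - r(-23, -5) = -15333 - (2 - 220*(-5)) = -15333 - (2 + 1100) = -15333 - 1*1102 = -15333 - 1102 = -16435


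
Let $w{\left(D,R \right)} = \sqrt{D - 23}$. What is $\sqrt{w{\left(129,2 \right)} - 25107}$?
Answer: $\sqrt{-25107 + \sqrt{106}} \approx 158.42 i$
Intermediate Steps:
$w{\left(D,R \right)} = \sqrt{-23 + D}$
$\sqrt{w{\left(129,2 \right)} - 25107} = \sqrt{\sqrt{-23 + 129} - 25107} = \sqrt{\sqrt{106} - 25107} = \sqrt{-25107 + \sqrt{106}}$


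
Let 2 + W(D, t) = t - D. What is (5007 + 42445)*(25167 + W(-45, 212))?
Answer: 1206324744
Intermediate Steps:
W(D, t) = -2 + t - D (W(D, t) = -2 + (t - D) = -2 + t - D)
(5007 + 42445)*(25167 + W(-45, 212)) = (5007 + 42445)*(25167 + (-2 + 212 - 1*(-45))) = 47452*(25167 + (-2 + 212 + 45)) = 47452*(25167 + 255) = 47452*25422 = 1206324744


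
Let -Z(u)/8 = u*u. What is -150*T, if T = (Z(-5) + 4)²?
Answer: -5762400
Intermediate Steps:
Z(u) = -8*u² (Z(u) = -8*u*u = -8*u²)
T = 38416 (T = (-8*(-5)² + 4)² = (-8*25 + 4)² = (-200 + 4)² = (-196)² = 38416)
-150*T = -150*38416 = -5762400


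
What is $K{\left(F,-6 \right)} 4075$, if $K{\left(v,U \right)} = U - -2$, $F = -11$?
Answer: $-16300$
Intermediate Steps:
$K{\left(v,U \right)} = 2 + U$ ($K{\left(v,U \right)} = U + 2 = 2 + U$)
$K{\left(F,-6 \right)} 4075 = \left(2 - 6\right) 4075 = \left(-4\right) 4075 = -16300$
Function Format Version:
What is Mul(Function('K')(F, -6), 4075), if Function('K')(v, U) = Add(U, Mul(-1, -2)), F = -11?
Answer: -16300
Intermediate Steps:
Function('K')(v, U) = Add(2, U) (Function('K')(v, U) = Add(U, 2) = Add(2, U))
Mul(Function('K')(F, -6), 4075) = Mul(Add(2, -6), 4075) = Mul(-4, 4075) = -16300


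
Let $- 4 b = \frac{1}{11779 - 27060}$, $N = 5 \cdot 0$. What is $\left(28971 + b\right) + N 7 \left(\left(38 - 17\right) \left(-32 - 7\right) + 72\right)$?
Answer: $\frac{1770823405}{61124} \approx 28971.0$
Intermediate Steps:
$N = 0$
$b = \frac{1}{61124}$ ($b = - \frac{1}{4 \left(11779 - 27060\right)} = - \frac{1}{4 \left(-15281\right)} = \left(- \frac{1}{4}\right) \left(- \frac{1}{15281}\right) = \frac{1}{61124} \approx 1.636 \cdot 10^{-5}$)
$\left(28971 + b\right) + N 7 \left(\left(38 - 17\right) \left(-32 - 7\right) + 72\right) = \left(28971 + \frac{1}{61124}\right) + 0 \cdot 7 \left(\left(38 - 17\right) \left(-32 - 7\right) + 72\right) = \frac{1770823405}{61124} + 0 \left(21 \left(-39\right) + 72\right) = \frac{1770823405}{61124} + 0 \left(-819 + 72\right) = \frac{1770823405}{61124} + 0 \left(-747\right) = \frac{1770823405}{61124} + 0 = \frac{1770823405}{61124}$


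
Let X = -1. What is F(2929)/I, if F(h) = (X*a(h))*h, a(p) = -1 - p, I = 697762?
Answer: 4290985/348881 ≈ 12.299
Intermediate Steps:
F(h) = h*(1 + h) (F(h) = (-(-1 - h))*h = (1 + h)*h = h*(1 + h))
F(2929)/I = (2929*(1 + 2929))/697762 = (2929*2930)*(1/697762) = 8581970*(1/697762) = 4290985/348881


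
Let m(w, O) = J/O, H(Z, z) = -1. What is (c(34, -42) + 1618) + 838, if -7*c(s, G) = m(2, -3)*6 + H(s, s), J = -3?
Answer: 17187/7 ≈ 2455.3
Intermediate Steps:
m(w, O) = -3/O
c(s, G) = -5/7 (c(s, G) = -(-3/(-3)*6 - 1)/7 = -(-3*(-⅓)*6 - 1)/7 = -(1*6 - 1)/7 = -(6 - 1)/7 = -⅐*5 = -5/7)
(c(34, -42) + 1618) + 838 = (-5/7 + 1618) + 838 = 11321/7 + 838 = 17187/7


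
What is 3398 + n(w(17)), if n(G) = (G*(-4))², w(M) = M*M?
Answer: 1339734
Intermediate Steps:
w(M) = M²
n(G) = 16*G² (n(G) = (-4*G)² = 16*G²)
3398 + n(w(17)) = 3398 + 16*(17²)² = 3398 + 16*289² = 3398 + 16*83521 = 3398 + 1336336 = 1339734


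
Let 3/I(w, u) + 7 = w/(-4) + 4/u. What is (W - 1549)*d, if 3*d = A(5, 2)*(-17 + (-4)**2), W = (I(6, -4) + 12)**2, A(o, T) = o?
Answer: 2549525/1083 ≈ 2354.1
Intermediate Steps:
I(w, u) = 3/(-7 + 4/u - w/4) (I(w, u) = 3/(-7 + (w/(-4) + 4/u)) = 3/(-7 + (w*(-1/4) + 4/u)) = 3/(-7 + (-w/4 + 4/u)) = 3/(-7 + (4/u - w/4)) = 3/(-7 + 4/u - w/4))
W = 49284/361 (W = (-12*(-4)/(-16 + 28*(-4) - 4*6) + 12)**2 = (-12*(-4)/(-16 - 112 - 24) + 12)**2 = (-12*(-4)/(-152) + 12)**2 = (-12*(-4)*(-1/152) + 12)**2 = (-6/19 + 12)**2 = (222/19)**2 = 49284/361 ≈ 136.52)
d = -5/3 (d = (5*(-17 + (-4)**2))/3 = (5*(-17 + 16))/3 = (5*(-1))/3 = (1/3)*(-5) = -5/3 ≈ -1.6667)
(W - 1549)*d = (49284/361 - 1549)*(-5/3) = -509905/361*(-5/3) = 2549525/1083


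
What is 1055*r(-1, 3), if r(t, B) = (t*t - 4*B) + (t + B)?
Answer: -9495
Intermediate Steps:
r(t, B) = t + t**2 - 3*B (r(t, B) = (t**2 - 4*B) + (B + t) = t + t**2 - 3*B)
1055*r(-1, 3) = 1055*(-1 + (-1)**2 - 3*3) = 1055*(-1 + 1 - 9) = 1055*(-9) = -9495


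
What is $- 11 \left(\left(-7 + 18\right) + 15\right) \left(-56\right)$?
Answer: $16016$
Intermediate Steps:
$- 11 \left(\left(-7 + 18\right) + 15\right) \left(-56\right) = - 11 \left(11 + 15\right) \left(-56\right) = \left(-11\right) 26 \left(-56\right) = \left(-286\right) \left(-56\right) = 16016$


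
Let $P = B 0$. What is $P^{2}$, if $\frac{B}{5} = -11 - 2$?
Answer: $0$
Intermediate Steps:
$B = -65$ ($B = 5 \left(-11 - 2\right) = 5 \left(-13\right) = -65$)
$P = 0$ ($P = \left(-65\right) 0 = 0$)
$P^{2} = 0^{2} = 0$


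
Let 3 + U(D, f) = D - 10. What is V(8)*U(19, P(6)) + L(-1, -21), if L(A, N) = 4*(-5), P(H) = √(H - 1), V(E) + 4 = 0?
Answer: -44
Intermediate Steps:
V(E) = -4 (V(E) = -4 + 0 = -4)
P(H) = √(-1 + H)
U(D, f) = -13 + D (U(D, f) = -3 + (D - 10) = -3 + (-10 + D) = -13 + D)
L(A, N) = -20
V(8)*U(19, P(6)) + L(-1, -21) = -4*(-13 + 19) - 20 = -4*6 - 20 = -24 - 20 = -44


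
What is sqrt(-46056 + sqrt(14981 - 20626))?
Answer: sqrt(-46056 + I*sqrt(5645)) ≈ 0.175 + 214.61*I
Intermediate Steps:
sqrt(-46056 + sqrt(14981 - 20626)) = sqrt(-46056 + sqrt(-5645)) = sqrt(-46056 + I*sqrt(5645))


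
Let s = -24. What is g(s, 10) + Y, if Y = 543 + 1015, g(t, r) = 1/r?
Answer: 15581/10 ≈ 1558.1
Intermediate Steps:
Y = 1558
g(s, 10) + Y = 1/10 + 1558 = ⅒ + 1558 = 15581/10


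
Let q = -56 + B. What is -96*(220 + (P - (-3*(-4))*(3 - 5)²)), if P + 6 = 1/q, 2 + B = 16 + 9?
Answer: -175264/11 ≈ -15933.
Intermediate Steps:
B = 23 (B = -2 + (16 + 9) = -2 + 25 = 23)
q = -33 (q = -56 + 23 = -33)
P = -199/33 (P = -6 + 1/(-33) = -6 - 1/33 = -199/33 ≈ -6.0303)
-96*(220 + (P - (-3*(-4))*(3 - 5)²)) = -96*(220 + (-199/33 - (-3*(-4))*(3 - 5)²)) = -96*(220 + (-199/33 - 12*(-2)²)) = -96*(220 + (-199/33 - 12*4)) = -96*(220 + (-199/33 - 1*48)) = -96*(220 + (-199/33 - 48)) = -96*(220 - 1783/33) = -96*5477/33 = -175264/11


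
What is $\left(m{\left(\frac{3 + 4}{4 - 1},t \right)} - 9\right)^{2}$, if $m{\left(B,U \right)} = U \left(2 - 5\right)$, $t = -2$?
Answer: $9$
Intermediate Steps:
$m{\left(B,U \right)} = - 3 U$ ($m{\left(B,U \right)} = U \left(-3\right) = - 3 U$)
$\left(m{\left(\frac{3 + 4}{4 - 1},t \right)} - 9\right)^{2} = \left(\left(-3\right) \left(-2\right) - 9\right)^{2} = \left(6 - 9\right)^{2} = \left(-3\right)^{2} = 9$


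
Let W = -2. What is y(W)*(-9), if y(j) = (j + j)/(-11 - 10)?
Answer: -12/7 ≈ -1.7143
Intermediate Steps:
y(j) = -2*j/21 (y(j) = (2*j)/(-21) = (2*j)*(-1/21) = -2*j/21)
y(W)*(-9) = -2/21*(-2)*(-9) = (4/21)*(-9) = -12/7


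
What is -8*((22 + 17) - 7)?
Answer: -256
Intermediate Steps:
-8*((22 + 17) - 7) = -8*(39 - 7) = -8*32 = -256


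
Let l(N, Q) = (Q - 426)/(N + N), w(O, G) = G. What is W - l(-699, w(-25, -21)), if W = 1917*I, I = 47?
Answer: 41985985/466 ≈ 90099.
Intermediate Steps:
l(N, Q) = (-426 + Q)/(2*N) (l(N, Q) = (-426 + Q)/((2*N)) = (-426 + Q)*(1/(2*N)) = (-426 + Q)/(2*N))
W = 90099 (W = 1917*47 = 90099)
W - l(-699, w(-25, -21)) = 90099 - (-426 - 21)/(2*(-699)) = 90099 - (-1)*(-447)/(2*699) = 90099 - 1*149/466 = 90099 - 149/466 = 41985985/466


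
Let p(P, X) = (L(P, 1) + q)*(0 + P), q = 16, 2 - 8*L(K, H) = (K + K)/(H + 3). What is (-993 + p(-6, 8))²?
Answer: 19105641/16 ≈ 1.1941e+6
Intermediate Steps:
L(K, H) = ¼ - K/(4*(3 + H)) (L(K, H) = ¼ - (K + K)/(8*(H + 3)) = ¼ - 2*K/(8*(3 + H)) = ¼ - K/(4*(3 + H)))
p(P, X) = P*(65/4 - P/16) (p(P, X) = ((3 + 1 - P)/(4*(3 + 1)) + 16)*(0 + P) = ((¼)*(4 - P)/4 + 16)*P = ((¼)*(¼)*(4 - P) + 16)*P = ((¼ - P/16) + 16)*P = (65/4 - P/16)*P = P*(65/4 - P/16))
(-993 + p(-6, 8))² = (-993 + (1/16)*(-6)*(260 - 1*(-6)))² = (-993 + (1/16)*(-6)*(260 + 6))² = (-993 + (1/16)*(-6)*266)² = (-993 - 399/4)² = (-4371/4)² = 19105641/16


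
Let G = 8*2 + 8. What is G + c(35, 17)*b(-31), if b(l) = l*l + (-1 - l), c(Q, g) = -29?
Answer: -28715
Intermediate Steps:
G = 24 (G = 16 + 8 = 24)
b(l) = -1 + l² - l (b(l) = l² + (-1 - l) = -1 + l² - l)
G + c(35, 17)*b(-31) = 24 - 29*(-1 + (-31)² - 1*(-31)) = 24 - 29*(-1 + 961 + 31) = 24 - 29*991 = 24 - 28739 = -28715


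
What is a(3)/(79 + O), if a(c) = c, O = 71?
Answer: 1/50 ≈ 0.020000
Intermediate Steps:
a(3)/(79 + O) = 3/(79 + 71) = 3/150 = 3*(1/150) = 1/50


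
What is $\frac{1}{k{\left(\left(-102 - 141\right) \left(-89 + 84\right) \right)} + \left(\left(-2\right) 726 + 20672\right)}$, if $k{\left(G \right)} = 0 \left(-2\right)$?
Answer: $\frac{1}{19220} \approx 5.2029 \cdot 10^{-5}$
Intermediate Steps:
$k{\left(G \right)} = 0$
$\frac{1}{k{\left(\left(-102 - 141\right) \left(-89 + 84\right) \right)} + \left(\left(-2\right) 726 + 20672\right)} = \frac{1}{0 + \left(\left(-2\right) 726 + 20672\right)} = \frac{1}{0 + \left(-1452 + 20672\right)} = \frac{1}{0 + 19220} = \frac{1}{19220}$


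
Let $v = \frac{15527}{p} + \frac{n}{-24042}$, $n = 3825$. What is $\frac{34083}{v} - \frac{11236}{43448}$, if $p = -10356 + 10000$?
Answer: $- \frac{528276359874583}{678262806818} \approx -778.87$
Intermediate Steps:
$p = -356$
$v = - \frac{62443639}{1426492}$ ($v = \frac{15527}{-356} + \frac{3825}{-24042} = 15527 \left(- \frac{1}{356}\right) + 3825 \left(- \frac{1}{24042}\right) = - \frac{15527}{356} - \frac{1275}{8014} = - \frac{62443639}{1426492} \approx -43.774$)
$\frac{34083}{v} - \frac{11236}{43448} = \frac{34083}{- \frac{62443639}{1426492}} - \frac{11236}{43448} = 34083 \left(- \frac{1426492}{62443639}\right) - \frac{2809}{10862} = - \frac{48619126836}{62443639} - \frac{2809}{10862} = - \frac{528276359874583}{678262806818}$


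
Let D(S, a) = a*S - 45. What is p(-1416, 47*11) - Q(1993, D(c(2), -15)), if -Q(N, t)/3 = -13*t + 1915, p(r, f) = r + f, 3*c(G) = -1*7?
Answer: 5236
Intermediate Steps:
c(G) = -7/3 (c(G) = (-1*7)/3 = (⅓)*(-7) = -7/3)
p(r, f) = f + r
D(S, a) = -45 + S*a (D(S, a) = S*a - 45 = -45 + S*a)
Q(N, t) = -5745 + 39*t (Q(N, t) = -3*(-13*t + 1915) = -3*(1915 - 13*t) = -5745 + 39*t)
p(-1416, 47*11) - Q(1993, D(c(2), -15)) = (47*11 - 1416) - (-5745 + 39*(-45 - 7/3*(-15))) = (517 - 1416) - (-5745 + 39*(-45 + 35)) = -899 - (-5745 + 39*(-10)) = -899 - (-5745 - 390) = -899 - 1*(-6135) = -899 + 6135 = 5236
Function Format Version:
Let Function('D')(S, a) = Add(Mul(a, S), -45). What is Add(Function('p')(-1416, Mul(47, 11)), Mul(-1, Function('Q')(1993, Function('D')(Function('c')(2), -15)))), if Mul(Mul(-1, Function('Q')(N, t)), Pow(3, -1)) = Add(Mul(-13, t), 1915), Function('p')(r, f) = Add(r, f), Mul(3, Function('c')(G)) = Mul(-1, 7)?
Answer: 5236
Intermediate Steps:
Function('c')(G) = Rational(-7, 3) (Function('c')(G) = Mul(Rational(1, 3), Mul(-1, 7)) = Mul(Rational(1, 3), -7) = Rational(-7, 3))
Function('p')(r, f) = Add(f, r)
Function('D')(S, a) = Add(-45, Mul(S, a)) (Function('D')(S, a) = Add(Mul(S, a), -45) = Add(-45, Mul(S, a)))
Function('Q')(N, t) = Add(-5745, Mul(39, t)) (Function('Q')(N, t) = Mul(-3, Add(Mul(-13, t), 1915)) = Mul(-3, Add(1915, Mul(-13, t))) = Add(-5745, Mul(39, t)))
Add(Function('p')(-1416, Mul(47, 11)), Mul(-1, Function('Q')(1993, Function('D')(Function('c')(2), -15)))) = Add(Add(Mul(47, 11), -1416), Mul(-1, Add(-5745, Mul(39, Add(-45, Mul(Rational(-7, 3), -15)))))) = Add(Add(517, -1416), Mul(-1, Add(-5745, Mul(39, Add(-45, 35))))) = Add(-899, Mul(-1, Add(-5745, Mul(39, -10)))) = Add(-899, Mul(-1, Add(-5745, -390))) = Add(-899, Mul(-1, -6135)) = Add(-899, 6135) = 5236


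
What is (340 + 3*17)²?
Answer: 152881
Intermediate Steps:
(340 + 3*17)² = (340 + 51)² = 391² = 152881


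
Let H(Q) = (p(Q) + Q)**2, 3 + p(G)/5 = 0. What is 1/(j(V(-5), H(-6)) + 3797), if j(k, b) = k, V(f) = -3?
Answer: 1/3794 ≈ 0.00026357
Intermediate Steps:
p(G) = -15 (p(G) = -15 + 5*0 = -15 + 0 = -15)
H(Q) = (-15 + Q)**2
1/(j(V(-5), H(-6)) + 3797) = 1/(-3 + 3797) = 1/3794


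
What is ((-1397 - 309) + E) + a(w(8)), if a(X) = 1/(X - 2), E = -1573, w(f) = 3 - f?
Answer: -22954/7 ≈ -3279.1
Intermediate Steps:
a(X) = 1/(-2 + X)
((-1397 - 309) + E) + a(w(8)) = ((-1397 - 309) - 1573) + 1/(-2 + (3 - 1*8)) = (-1706 - 1573) + 1/(-2 + (3 - 8)) = -3279 + 1/(-2 - 5) = -3279 + 1/(-7) = -3279 - ⅐ = -22954/7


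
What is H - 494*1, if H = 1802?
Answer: 1308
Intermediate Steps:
H - 494*1 = 1802 - 494*1 = 1802 - 494 = 1308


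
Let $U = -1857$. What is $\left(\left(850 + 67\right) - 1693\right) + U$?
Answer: $-2633$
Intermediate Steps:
$\left(\left(850 + 67\right) - 1693\right) + U = \left(\left(850 + 67\right) - 1693\right) - 1857 = \left(917 - 1693\right) - 1857 = -776 - 1857 = -2633$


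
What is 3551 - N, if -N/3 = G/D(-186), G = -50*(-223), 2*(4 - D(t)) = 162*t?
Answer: 5354702/1507 ≈ 3553.2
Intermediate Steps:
D(t) = 4 - 81*t
G = 11150
N = -3345/1507 (N = -33450/(4 - 81*(-186)) = -33450/(4 + 15066) = -33450/15070 = -3*1115/1507 = -3345/1507 ≈ -2.2196)
3551 - N = 3551 - 1*(-3345/1507) = 3551 + 3345/1507 = 5354702/1507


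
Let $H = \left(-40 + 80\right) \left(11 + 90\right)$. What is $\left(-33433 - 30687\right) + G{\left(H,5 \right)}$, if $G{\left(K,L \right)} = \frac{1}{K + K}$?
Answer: $- \frac{518089599}{8080} \approx -64120.0$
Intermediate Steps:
$H = 4040$ ($H = 40 \cdot 101 = 4040$)
$G{\left(K,L \right)} = \frac{1}{2 K}$
$\left(-33433 - 30687\right) + G{\left(H,5 \right)} = \left(-33433 - 30687\right) + \frac{1}{2 \cdot 4040} = -64120 + \frac{1}{2} \cdot \frac{1}{4040} = -64120 + \frac{1}{8080} = - \frac{518089599}{8080}$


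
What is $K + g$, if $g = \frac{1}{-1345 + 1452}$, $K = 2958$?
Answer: $\frac{316507}{107} \approx 2958.0$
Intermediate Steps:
$g = \frac{1}{107} \approx 0.0093458$
$K + g = 2958 + \frac{1}{107} = \frac{316507}{107}$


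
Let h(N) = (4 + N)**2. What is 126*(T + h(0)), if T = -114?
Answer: -12348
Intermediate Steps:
126*(T + h(0)) = 126*(-114 + (4 + 0)**2) = 126*(-114 + 4**2) = 126*(-114 + 16) = 126*(-98) = -12348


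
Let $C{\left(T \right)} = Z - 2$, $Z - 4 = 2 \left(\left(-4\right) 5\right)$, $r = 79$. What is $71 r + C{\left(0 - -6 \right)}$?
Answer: $5571$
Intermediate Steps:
$Z = -36$ ($Z = 4 + 2 \left(\left(-4\right) 5\right) = 4 + 2 \left(-20\right) = 4 - 40 = -36$)
$C{\left(T \right)} = -38$ ($C{\left(T \right)} = -36 - 2 = -38$)
$71 r + C{\left(0 - -6 \right)} = 71 \cdot 79 - 38 = 5609 - 38 = 5571$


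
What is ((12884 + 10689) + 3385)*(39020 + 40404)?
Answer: 2141112192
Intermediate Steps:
((12884 + 10689) + 3385)*(39020 + 40404) = (23573 + 3385)*79424 = 26958*79424 = 2141112192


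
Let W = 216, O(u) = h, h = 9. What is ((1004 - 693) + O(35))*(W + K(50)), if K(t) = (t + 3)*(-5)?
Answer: -15680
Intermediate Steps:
O(u) = 9
K(t) = -15 - 5*t (K(t) = (3 + t)*(-5) = -15 - 5*t)
((1004 - 693) + O(35))*(W + K(50)) = ((1004 - 693) + 9)*(216 + (-15 - 5*50)) = (311 + 9)*(216 + (-15 - 250)) = 320*(216 - 265) = 320*(-49) = -15680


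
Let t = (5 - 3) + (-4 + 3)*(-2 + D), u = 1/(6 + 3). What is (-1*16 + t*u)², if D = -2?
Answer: 2116/9 ≈ 235.11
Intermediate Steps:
u = ⅑ (u = 1/9 = ⅑ ≈ 0.11111)
t = 6 (t = (5 - 3) + (-4 + 3)*(-2 - 2) = 2 - 1*(-4) = 2 + 4 = 6)
(-1*16 + t*u)² = (-1*16 + 6*(⅑))² = (-16 + ⅔)² = (-46/3)² = 2116/9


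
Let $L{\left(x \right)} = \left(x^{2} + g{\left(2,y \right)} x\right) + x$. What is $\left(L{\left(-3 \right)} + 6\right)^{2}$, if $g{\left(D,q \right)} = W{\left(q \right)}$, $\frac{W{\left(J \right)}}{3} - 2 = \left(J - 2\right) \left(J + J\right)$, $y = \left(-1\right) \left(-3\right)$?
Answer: $3600$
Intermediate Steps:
$y = 3$
$W{\left(J \right)} = 6 + 6 J \left(-2 + J\right)$ ($W{\left(J \right)} = 6 + 3 \left(J - 2\right) \left(J + J\right) = 6 + 3 \left(-2 + J\right) 2 J = 6 + 3 \cdot 2 J \left(-2 + J\right) = 6 + 6 J \left(-2 + J\right)$)
$g{\left(D,q \right)} = 6 - 12 q + 6 q^{2}$
$L{\left(x \right)} = x^{2} + 25 x$ ($L{\left(x \right)} = \left(x^{2} + \left(6 - 36 + 6 \cdot 3^{2}\right) x\right) + x = \left(x^{2} + \left(6 - 36 + 6 \cdot 9\right) x\right) + x = \left(x^{2} + \left(6 - 36 + 54\right) x\right) + x = \left(x^{2} + 24 x\right) + x = x^{2} + 25 x$)
$\left(L{\left(-3 \right)} + 6\right)^{2} = \left(- 3 \left(25 - 3\right) + 6\right)^{2} = \left(\left(-3\right) 22 + 6\right)^{2} = \left(-66 + 6\right)^{2} = \left(-60\right)^{2} = 3600$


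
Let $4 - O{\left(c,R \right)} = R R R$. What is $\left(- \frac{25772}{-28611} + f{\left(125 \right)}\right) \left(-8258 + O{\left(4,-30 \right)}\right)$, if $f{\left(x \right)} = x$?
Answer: $\frac{3972108686}{1683} \approx 2.3601 \cdot 10^{6}$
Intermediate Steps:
$O{\left(c,R \right)} = 4 - R^{3}$ ($O{\left(c,R \right)} = 4 - R R R = 4 - R^{2} R = 4 - R^{3}$)
$\left(- \frac{25772}{-28611} + f{\left(125 \right)}\right) \left(-8258 + O{\left(4,-30 \right)}\right) = \left(- \frac{25772}{-28611} + 125\right) \left(-8258 + \left(4 - \left(-30\right)^{3}\right)\right) = \left(\left(-25772\right) \left(- \frac{1}{28611}\right) + 125\right) \left(-8258 + \left(4 - -27000\right)\right) = \left(\frac{1516}{1683} + 125\right) \left(-8258 + \left(4 + 27000\right)\right) = \frac{211891 \left(-8258 + 27004\right)}{1683} = \frac{211891}{1683} \cdot 18746 = \frac{3972108686}{1683}$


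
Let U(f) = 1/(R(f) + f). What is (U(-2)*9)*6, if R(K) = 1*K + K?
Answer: -9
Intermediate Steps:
R(K) = 2*K (R(K) = K + K = 2*K)
U(f) = 1/(3*f) (U(f) = 1/(2*f + f) = 1/(3*f))
(U(-2)*9)*6 = (((1/3)/(-2))*9)*6 = (((1/3)*(-1/2))*9)*6 = -1/6*9*6 = -3/2*6 = -9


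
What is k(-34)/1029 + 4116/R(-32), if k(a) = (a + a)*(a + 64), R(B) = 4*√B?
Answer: -680/343 - 1029*I*√2/8 ≈ -1.9825 - 181.9*I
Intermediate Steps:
k(a) = 2*a*(64 + a) (k(a) = (2*a)*(64 + a) = 2*a*(64 + a))
k(-34)/1029 + 4116/R(-32) = (2*(-34)*(64 - 34))/1029 + 4116/((4*√(-32))) = (2*(-34)*30)*(1/1029) + 4116/((4*(4*I*√2))) = -2040*1/1029 + 4116/((16*I*√2)) = -680/343 + 4116*(-I*√2/32) = -680/343 - 1029*I*√2/8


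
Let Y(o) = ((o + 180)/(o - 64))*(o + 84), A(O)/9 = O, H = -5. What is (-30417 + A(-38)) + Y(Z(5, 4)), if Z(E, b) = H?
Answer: -2136196/69 ≈ -30959.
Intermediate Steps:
Z(E, b) = -5
A(O) = 9*O
Y(o) = (84 + o)*(180 + o)/(-64 + o) (Y(o) = ((180 + o)/(-64 + o))*(84 + o) = (84 + o)*(180 + o)/(-64 + o))
(-30417 + A(-38)) + Y(Z(5, 4)) = (-30417 + 9*(-38)) + (15120 + (-5)**2 + 264*(-5))/(-64 - 5) = (-30417 - 342) + (15120 + 25 - 1320)/(-69) = -30759 - 1/69*13825 = -30759 - 13825/69 = -2136196/69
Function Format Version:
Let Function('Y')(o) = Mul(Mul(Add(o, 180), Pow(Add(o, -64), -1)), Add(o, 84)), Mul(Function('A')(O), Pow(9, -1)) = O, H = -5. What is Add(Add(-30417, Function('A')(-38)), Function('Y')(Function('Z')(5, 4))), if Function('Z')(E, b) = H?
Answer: Rational(-2136196, 69) ≈ -30959.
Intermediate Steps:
Function('Z')(E, b) = -5
Function('A')(O) = Mul(9, O)
Function('Y')(o) = Mul(Pow(Add(-64, o), -1), Add(84, o), Add(180, o)) (Function('Y')(o) = Mul(Mul(Add(180, o), Pow(Add(-64, o), -1)), Add(84, o)) = Mul(Mul(Pow(Add(-64, o), -1), Add(180, o)), Add(84, o)) = Mul(Pow(Add(-64, o), -1), Add(84, o), Add(180, o)))
Add(Add(-30417, Function('A')(-38)), Function('Y')(Function('Z')(5, 4))) = Add(Add(-30417, Mul(9, -38)), Mul(Pow(Add(-64, -5), -1), Add(15120, Pow(-5, 2), Mul(264, -5)))) = Add(Add(-30417, -342), Mul(Pow(-69, -1), Add(15120, 25, -1320))) = Add(-30759, Mul(Rational(-1, 69), 13825)) = Add(-30759, Rational(-13825, 69)) = Rational(-2136196, 69)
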